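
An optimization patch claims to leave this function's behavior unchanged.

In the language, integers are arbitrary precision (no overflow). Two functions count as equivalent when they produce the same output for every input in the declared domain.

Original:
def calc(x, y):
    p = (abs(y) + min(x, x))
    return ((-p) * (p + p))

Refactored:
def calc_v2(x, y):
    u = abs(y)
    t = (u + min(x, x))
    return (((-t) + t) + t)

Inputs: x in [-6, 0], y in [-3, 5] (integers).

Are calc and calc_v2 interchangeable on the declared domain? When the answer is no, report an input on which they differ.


The rewrite breaks on x=-6, y=-3, where the results are -18 and -3.
calc: p=-3, then returns -18
calc_v2: u=3, then t=-3, then returns -3
verdict: not equivalent; witness: x=-6, y=-3


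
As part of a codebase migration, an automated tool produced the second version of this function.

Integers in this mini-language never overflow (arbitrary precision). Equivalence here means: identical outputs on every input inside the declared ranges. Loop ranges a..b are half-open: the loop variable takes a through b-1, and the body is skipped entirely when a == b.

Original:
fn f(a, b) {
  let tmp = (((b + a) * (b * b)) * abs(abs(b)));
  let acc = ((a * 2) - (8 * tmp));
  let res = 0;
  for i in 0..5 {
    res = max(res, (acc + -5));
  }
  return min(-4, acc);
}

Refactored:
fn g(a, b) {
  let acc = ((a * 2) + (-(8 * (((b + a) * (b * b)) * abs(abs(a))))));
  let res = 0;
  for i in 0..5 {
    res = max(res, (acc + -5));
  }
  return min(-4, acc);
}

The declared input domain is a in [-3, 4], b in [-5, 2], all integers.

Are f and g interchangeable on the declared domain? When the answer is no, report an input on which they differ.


a=-1, b=2 yields -66 from f but -34 from g.
verdict: not equivalent; witness: a=-1, b=2


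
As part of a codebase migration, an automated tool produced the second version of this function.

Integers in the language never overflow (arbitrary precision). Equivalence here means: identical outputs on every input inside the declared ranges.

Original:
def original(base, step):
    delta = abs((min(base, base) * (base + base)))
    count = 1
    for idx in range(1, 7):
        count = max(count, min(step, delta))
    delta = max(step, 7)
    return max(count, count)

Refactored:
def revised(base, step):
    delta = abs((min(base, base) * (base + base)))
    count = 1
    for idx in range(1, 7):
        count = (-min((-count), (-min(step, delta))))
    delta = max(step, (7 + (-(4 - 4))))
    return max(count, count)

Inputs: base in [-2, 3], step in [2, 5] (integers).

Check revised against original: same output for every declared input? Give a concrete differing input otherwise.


Equivalent — the differences include arithmetic usage differs, constant usage differs, min/max/abs usage differs, yet no declared input distinguishes the two.
Spot check at base=-2, step=3 — original: delta becomes 8; next count becomes 1; next at idx=1:; next count becomes 3; next at idx=2:; next count becomes 3; next at idx=3:; next count becomes 3; next at idx=4:; next count becomes 3; next at idx=5:; next count becomes 3; next at idx=6:; next count becomes 3; next delta becomes 7; next final value 3. revised: delta becomes 8; next count becomes 1; next at idx=1:; next count becomes 3; next at idx=2:; next count becomes 3; next at idx=3:; next count becomes 3; next at idx=4:; next count becomes 3; next at idx=5:; next count becomes 3; next at idx=6:; next count becomes 3; next delta becomes 7; next final value 3. Both give 3.
Sweeping the whole domain (24 inputs) finds no disagreement.
verdict: equivalent


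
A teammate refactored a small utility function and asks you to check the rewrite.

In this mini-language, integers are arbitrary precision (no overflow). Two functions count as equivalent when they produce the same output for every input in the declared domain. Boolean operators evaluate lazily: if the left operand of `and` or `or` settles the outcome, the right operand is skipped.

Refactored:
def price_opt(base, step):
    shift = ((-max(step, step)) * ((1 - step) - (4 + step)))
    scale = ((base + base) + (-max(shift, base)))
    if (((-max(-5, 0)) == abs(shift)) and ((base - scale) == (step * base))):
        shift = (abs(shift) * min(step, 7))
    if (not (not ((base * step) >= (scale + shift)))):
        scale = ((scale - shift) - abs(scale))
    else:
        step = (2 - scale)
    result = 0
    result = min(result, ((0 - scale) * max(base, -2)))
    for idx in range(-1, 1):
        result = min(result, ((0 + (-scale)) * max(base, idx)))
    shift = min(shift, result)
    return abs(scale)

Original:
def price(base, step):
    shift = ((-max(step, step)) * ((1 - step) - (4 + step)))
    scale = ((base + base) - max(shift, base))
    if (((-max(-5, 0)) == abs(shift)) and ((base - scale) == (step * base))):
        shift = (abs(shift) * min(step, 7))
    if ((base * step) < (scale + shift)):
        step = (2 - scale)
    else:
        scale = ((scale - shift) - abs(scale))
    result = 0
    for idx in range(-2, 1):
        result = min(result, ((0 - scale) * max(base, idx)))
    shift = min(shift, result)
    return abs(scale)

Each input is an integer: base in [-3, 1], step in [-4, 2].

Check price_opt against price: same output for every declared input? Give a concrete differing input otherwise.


Behavior is preserved: although constant usage differs; min/max/abs usage differs; loop structure differs; arithmetic usage differs; statement counts differ; comparison usage differs; boolean connective usage differs, the outputs never diverge.
One worked example (base=0, step=-1) — price: shift := -1 | scale := 0 | (((-max(-5, 0)) == abs(shift)) and ((base - scale) == (step * base))): false | ((base * step) < (scale + shift)): false | scale := 1 | result := 0 | iter idx=-2: | result := 0 | iter idx=-1: | result := 0 | iter idx=0: | result := 0 | shift := -1 | result 1; price_opt: shift := -1 | scale := 0 | (((-max(-5, 0)) == abs(shift)) and ((base - scale) == (step * base))): false | (not (not ((base * step) >= (scale + shift)))): true | scale := 1 | result := 0 | result := 0 | iter idx=-1: | result := 0 | iter idx=0: | result := 0 | shift := -1 | result 1; agreement on 1.
Sweeping the whole domain (35 inputs) finds no disagreement.
verdict: equivalent


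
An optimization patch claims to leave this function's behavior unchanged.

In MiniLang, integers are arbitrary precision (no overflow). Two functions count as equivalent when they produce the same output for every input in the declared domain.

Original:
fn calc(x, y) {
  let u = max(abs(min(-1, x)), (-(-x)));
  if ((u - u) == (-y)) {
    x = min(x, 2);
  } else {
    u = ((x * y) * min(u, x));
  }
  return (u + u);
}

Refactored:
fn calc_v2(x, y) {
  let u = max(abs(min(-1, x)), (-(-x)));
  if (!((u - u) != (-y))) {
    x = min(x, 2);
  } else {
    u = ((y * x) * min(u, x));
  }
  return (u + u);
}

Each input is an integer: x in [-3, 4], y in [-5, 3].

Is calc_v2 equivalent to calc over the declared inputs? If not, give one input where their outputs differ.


Behavior is preserved: although comparison usage differs, plus boolean connective usage differs, the outputs never diverge.
As a probe, take x=3, y=0: calc runs u := 3 | ((u - u) == (-y)): true | x := 2 | result 6; calc_v2 runs u := 3 | (!((u - u) != (-y))): true | x := 2 | result 6; both end at 6.
Across all 72 domain points the two functions coincide.
verdict: equivalent


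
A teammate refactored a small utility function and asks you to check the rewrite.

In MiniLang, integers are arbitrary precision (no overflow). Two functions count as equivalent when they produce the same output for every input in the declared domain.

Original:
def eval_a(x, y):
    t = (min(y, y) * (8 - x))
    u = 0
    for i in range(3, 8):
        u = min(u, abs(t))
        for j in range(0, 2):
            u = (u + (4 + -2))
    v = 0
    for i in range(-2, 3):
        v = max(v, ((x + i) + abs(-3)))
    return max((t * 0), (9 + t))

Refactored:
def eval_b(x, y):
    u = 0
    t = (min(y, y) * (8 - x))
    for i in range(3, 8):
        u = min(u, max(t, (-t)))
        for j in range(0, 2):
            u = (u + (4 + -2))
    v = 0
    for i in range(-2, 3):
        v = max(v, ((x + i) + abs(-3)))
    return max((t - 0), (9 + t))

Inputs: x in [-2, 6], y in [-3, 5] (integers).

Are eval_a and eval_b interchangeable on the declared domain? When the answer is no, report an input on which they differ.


These are not equivalent — on x=-2, y=-3 the outputs split (0 vs -21).
eval_a: t := -30 | u := 0 | iter i=3: | u := 0 | iter j=0: | u := 2 | iter j=1: | u := 4 | iter i=4: | u := 4 | iter j=0: | u := 6 | iter j=1: | u := 8 | iter i=5: | u := 8 | iter j=0: | u := 10 | iter j=1: | u := 12 | iter i=6: | u := 12 | iter j=0: | u := 14 | iter j=1: | u := 16 | iter i=7: | u := 16 | iter j=0: | u := 18 | iter j=1: | u := 20 | v := 0 | iter i=-2: | v := 0 | iter i=-1: | v := 0 | iter i=0: | v := 1 | iter i=1: | v := 2 | iter i=2: | v := 3 | result 0
eval_b: u := 0 | t := -30 | iter i=3: | u := 0 | iter j=0: | u := 2 | iter j=1: | u := 4 | iter i=4: | u := 4 | iter j=0: | u := 6 | iter j=1: | u := 8 | iter i=5: | u := 8 | iter j=0: | u := 10 | iter j=1: | u := 12 | iter i=6: | u := 12 | iter j=0: | u := 14 | iter j=1: | u := 16 | iter i=7: | u := 16 | iter j=0: | u := 18 | iter j=1: | u := 20 | v := 0 | iter i=-2: | v := 0 | iter i=-1: | v := 0 | iter i=0: | v := 1 | iter i=1: | v := 2 | iter i=2: | v := 3 | result -21
verdict: not equivalent; witness: x=-2, y=-3


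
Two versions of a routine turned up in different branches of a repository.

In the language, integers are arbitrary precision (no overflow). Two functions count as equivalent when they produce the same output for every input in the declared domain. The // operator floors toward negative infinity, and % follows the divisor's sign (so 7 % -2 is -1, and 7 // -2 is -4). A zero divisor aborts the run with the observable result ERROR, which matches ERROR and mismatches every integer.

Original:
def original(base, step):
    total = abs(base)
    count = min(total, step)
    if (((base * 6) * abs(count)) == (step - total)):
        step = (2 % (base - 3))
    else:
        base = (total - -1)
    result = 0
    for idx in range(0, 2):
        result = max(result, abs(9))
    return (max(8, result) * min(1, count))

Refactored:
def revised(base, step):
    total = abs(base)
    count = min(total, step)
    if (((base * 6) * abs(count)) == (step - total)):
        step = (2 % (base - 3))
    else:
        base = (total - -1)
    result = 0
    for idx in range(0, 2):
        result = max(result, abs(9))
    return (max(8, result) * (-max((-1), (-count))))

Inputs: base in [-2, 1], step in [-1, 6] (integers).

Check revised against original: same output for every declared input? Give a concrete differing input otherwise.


Comparing the listings, the differences include: min/max/abs usage differs.
Spot check at base=0, step=0 — original: total becomes 0; next count becomes 0; next (((base * 6) * abs(count)) == (step - total)) evaluates to true; next step becomes -1; next result becomes 0; next at idx=0:; next result becomes 9; next at idx=1:; next result becomes 9; next final value 0. revised: total becomes 0; next count becomes 0; next (((base * 6) * abs(count)) == (step - total)) evaluates to true; next step becomes -1; next result becomes 0; next at idx=0:; next result becomes 9; next at idx=1:; next result becomes 9; next final value 0. Both give 0.
Across all 32 domain points the two functions coincide.
verdict: equivalent


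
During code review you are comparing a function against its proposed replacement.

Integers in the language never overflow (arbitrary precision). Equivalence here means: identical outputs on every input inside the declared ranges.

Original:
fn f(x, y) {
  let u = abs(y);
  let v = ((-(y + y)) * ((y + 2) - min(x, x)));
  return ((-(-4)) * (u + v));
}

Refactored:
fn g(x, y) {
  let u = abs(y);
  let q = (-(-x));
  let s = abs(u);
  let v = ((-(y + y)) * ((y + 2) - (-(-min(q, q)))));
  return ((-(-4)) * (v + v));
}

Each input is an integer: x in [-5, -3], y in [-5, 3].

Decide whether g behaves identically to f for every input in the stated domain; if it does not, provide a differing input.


Consider the input x=-5, y=-5.
f: u=5, then v=20, then returns 100
g: u=5, then q=-5, then s=5, then v=20, then returns 160
100 vs 160 — the two versions disagree here.
verdict: not equivalent; witness: x=-5, y=-5


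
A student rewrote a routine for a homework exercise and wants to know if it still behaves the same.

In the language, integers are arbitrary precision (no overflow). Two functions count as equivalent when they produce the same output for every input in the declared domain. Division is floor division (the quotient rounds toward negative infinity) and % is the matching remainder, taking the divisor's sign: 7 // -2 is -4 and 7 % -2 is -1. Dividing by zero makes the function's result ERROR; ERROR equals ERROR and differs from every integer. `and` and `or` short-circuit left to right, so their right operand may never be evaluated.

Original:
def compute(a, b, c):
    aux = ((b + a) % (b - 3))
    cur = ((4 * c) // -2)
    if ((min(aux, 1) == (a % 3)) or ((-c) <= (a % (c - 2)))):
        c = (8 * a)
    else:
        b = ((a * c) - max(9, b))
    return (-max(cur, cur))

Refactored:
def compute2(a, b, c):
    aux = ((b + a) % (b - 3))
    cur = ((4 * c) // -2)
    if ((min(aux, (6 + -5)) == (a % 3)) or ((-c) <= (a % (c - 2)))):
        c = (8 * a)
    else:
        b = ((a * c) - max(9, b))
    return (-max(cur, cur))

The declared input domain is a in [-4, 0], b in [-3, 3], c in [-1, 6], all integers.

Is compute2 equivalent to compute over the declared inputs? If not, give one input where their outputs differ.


Although arithmetic usage differs, and constant usage differs, 280/280 inputs agree.
verdict: equivalent


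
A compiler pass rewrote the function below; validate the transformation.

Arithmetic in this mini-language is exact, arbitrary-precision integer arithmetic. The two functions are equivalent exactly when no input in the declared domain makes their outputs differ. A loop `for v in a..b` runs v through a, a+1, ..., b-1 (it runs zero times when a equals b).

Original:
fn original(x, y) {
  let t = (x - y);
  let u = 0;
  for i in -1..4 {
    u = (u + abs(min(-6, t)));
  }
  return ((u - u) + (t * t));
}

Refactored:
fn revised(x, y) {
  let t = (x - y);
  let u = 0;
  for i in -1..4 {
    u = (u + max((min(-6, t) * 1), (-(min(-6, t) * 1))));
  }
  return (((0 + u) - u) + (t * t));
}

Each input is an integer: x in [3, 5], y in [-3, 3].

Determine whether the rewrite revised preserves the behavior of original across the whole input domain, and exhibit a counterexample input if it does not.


Equivalent — the differences include arithmetic usage differs, constant usage differs, min/max/abs usage differs, yet no declared input distinguishes the two.
As a probe, take x=4, y=-2: original runs t becomes 6; next u becomes 0; next at i=-1:; next u becomes 6; next at i=0:; next u becomes 12; next at i=1:; next u becomes 18; next at i=2:; next u becomes 24; next at i=3:; next u becomes 30; next final value 36; revised runs t becomes 6; next u becomes 0; next at i=-1:; next u becomes 6; next at i=0:; next u becomes 12; next at i=1:; next u becomes 18; next at i=2:; next u becomes 24; next at i=3:; next u becomes 30; next final value 36; both end at 36.
Every one of the 21 inputs gives matching results.
verdict: equivalent


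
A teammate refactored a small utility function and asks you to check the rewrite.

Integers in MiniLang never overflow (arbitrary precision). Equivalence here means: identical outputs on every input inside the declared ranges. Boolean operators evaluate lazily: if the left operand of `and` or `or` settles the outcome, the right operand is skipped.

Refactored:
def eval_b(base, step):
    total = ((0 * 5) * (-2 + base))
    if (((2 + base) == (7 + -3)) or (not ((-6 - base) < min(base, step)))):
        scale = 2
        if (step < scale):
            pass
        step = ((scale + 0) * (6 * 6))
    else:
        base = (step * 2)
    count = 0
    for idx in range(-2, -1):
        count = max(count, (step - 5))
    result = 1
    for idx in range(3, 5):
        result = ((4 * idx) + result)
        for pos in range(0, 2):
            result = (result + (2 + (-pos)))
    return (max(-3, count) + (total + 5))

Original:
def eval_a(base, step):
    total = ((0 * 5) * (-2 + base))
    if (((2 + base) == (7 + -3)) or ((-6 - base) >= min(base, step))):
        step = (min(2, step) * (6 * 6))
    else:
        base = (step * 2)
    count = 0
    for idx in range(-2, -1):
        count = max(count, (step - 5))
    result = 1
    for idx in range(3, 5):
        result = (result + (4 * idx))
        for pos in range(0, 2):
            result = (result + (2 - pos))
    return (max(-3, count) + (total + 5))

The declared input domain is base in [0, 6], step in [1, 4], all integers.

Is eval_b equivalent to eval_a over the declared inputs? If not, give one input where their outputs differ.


Take base=2, step=1.
eval_a: total = 0; (((2 + base) == (7 + -3)) or ((-6 - base) >= min(base, step))) -> true; step = 36; count = 0; [idx=-2]; count = 31; result = 1; [idx=3]; result = 13; [pos=0]; result = 15; [pos=1]; result = 16; [idx=4]; result = 32; [pos=0]; result = 34; [pos=1]; result = 35; return 36
eval_b: total = 0; (((2 + base) == (7 + -3)) or (not ((-6 - base) < min(base, step)))) -> true; scale = 2; (step < scale) -> true; step = 72; count = 0; [idx=-2]; count = 67; result = 1; [idx=3]; result = 13; [pos=0]; result = 15; [pos=1]; result = 16; [idx=4]; result = 32; [pos=0]; result = 34; [pos=1]; result = 35; return 72
36 and 72 differ, so these are not the same function on this domain.
verdict: not equivalent; witness: base=2, step=1


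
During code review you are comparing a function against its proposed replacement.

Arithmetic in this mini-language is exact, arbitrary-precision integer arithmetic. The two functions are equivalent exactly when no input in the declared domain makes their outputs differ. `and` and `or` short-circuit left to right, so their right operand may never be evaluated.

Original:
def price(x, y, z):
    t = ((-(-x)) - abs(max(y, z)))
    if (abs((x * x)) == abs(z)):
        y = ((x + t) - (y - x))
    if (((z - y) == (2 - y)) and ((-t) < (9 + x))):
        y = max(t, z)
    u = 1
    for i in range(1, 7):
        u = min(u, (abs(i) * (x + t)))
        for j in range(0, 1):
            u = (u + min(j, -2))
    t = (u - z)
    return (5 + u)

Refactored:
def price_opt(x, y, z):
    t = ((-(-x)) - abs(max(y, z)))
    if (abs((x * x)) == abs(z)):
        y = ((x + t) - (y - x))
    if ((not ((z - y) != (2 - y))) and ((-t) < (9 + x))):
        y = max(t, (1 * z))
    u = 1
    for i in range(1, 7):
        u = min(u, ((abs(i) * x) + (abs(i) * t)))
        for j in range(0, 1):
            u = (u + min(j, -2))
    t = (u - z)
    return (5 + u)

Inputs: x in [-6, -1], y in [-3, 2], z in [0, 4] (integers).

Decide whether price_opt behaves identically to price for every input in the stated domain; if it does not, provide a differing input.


Although arithmetic usage differs; min/max/abs usage differs; boolean connective usage differs; constant usage differs; comparison usage differs, 180/180 inputs agree.
verdict: equivalent


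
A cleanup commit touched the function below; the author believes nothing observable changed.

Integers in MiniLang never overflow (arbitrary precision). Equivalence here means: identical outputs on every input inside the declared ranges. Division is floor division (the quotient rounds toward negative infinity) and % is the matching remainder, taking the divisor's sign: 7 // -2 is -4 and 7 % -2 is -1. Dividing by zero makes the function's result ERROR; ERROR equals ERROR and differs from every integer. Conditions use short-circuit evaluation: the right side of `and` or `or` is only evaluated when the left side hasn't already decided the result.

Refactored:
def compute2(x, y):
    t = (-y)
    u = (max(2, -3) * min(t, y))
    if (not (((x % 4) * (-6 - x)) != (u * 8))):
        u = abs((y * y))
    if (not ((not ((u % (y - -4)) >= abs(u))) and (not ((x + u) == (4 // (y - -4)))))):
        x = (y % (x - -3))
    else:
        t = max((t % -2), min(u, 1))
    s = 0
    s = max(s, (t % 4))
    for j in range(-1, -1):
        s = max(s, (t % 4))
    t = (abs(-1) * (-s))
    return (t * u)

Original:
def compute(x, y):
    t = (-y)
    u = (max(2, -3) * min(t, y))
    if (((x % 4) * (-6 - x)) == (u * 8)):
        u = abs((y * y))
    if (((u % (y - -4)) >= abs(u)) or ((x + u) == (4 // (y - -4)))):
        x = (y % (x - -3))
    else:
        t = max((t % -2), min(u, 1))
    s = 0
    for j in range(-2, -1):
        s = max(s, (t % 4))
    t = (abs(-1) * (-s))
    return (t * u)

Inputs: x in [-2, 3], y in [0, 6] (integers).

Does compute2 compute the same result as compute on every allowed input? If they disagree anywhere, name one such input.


Although loop structure differs; boolean connective usage differs; constant usage differs; statement counts differ; arithmetic usage differs; comparison usage differs; min/max/abs usage differs, 42/42 inputs agree.
verdict: equivalent


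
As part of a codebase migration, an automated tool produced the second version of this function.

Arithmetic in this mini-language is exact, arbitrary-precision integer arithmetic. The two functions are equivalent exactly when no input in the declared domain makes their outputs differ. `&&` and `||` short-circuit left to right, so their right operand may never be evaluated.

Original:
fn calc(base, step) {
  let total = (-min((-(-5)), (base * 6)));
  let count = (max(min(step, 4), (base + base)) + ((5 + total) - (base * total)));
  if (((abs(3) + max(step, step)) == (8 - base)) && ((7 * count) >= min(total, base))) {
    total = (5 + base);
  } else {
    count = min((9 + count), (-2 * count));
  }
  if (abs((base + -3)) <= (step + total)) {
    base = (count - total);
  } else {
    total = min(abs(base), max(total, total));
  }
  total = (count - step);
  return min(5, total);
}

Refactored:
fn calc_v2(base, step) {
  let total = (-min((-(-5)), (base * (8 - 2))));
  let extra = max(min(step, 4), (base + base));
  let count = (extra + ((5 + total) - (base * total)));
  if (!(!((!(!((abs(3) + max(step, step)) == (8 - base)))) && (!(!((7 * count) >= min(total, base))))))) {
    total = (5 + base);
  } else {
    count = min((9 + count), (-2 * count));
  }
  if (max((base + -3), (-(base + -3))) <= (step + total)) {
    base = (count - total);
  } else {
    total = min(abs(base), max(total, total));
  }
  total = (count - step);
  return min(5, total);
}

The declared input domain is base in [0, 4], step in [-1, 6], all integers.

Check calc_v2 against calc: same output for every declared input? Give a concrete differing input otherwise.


The two are interchangeable: boolean connective usage differs; and min/max/abs usage differs; and local variable names differ; and constant usage differs; and statement counts differ; and arithmetic usage differs, and every declared input agrees.
Spot check at base=4, step=4 — calc: total = -5; count = 28; (((abs(3) + max(step, step)) == (8 - base)) && ((7 * count) >= min(total, base))) -> false; count = -56; (abs((base + -3)) <= (step + total)) -> false; total = -5; total = -60; return -60. calc_v2: total = -5; extra = 8; count = 28; (!(!((!(!((abs(3) + max(step, step)) == (8 - base)))) && (!(!((7 * count) >= min(total, base))))))) -> false; count = -56; (max((base + -3), (-(base + -3))) <= (step + total)) -> false; total = -5; total = -60; return -60. Both give -60.
Sweeping the whole domain (40 inputs) finds no disagreement.
verdict: equivalent


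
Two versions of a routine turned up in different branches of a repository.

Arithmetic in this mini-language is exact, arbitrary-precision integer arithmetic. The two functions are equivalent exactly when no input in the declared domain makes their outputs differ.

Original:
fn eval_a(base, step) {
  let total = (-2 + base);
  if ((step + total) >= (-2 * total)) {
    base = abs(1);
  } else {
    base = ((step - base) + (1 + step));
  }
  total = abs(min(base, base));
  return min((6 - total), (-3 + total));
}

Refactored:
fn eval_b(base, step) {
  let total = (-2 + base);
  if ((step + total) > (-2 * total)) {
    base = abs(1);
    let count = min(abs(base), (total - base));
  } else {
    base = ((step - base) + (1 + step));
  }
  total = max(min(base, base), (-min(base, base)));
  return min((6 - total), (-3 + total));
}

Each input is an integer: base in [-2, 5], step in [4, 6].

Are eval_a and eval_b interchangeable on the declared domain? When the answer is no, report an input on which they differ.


Consider the input base=0, step=6.
eval_a: total=-2, then ((step + total) >= (-2 * total)) is true, then base=1, then total=1, then returns -2
eval_b: total=-2, then ((step + total) > (-2 * total)) is false, then base=13, then total=13, then returns -7
-2 vs -7 — the two versions disagree here.
verdict: not equivalent; witness: base=0, step=6


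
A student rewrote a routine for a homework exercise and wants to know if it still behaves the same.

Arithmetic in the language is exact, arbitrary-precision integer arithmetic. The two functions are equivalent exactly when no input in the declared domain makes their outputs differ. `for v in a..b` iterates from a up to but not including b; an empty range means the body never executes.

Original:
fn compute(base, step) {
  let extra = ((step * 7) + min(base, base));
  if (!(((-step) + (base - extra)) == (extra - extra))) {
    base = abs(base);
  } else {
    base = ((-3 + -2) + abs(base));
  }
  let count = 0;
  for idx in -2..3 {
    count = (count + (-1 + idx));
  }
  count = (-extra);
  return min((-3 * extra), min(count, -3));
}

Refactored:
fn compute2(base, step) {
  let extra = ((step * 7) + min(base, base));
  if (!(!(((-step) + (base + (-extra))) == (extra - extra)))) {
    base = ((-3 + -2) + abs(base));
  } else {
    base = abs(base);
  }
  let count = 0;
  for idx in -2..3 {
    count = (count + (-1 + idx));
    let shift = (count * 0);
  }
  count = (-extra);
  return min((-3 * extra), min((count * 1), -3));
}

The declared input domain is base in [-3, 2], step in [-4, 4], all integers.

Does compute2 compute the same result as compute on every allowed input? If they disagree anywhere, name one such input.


Although local variable names differ; also boolean connective usage differs; also arithmetic usage differs; also constant usage differs; also statement counts differ, 54/54 inputs agree.
verdict: equivalent


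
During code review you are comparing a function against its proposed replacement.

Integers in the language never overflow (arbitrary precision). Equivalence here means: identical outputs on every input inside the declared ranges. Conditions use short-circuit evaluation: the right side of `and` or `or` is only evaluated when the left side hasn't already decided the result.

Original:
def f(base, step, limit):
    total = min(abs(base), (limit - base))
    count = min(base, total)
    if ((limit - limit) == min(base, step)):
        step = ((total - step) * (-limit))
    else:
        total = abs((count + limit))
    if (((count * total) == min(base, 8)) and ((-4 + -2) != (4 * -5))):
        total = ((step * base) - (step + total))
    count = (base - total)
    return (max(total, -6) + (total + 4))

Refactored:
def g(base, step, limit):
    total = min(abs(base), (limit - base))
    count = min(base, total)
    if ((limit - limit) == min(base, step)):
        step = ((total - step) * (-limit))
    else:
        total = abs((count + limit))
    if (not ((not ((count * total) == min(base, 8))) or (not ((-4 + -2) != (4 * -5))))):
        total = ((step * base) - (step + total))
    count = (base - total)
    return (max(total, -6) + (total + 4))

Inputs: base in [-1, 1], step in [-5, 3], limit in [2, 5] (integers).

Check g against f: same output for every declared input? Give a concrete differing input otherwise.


Reading the diff, among the changes: boolean connective usage differs.
Tracing base=0, step=0, limit=3: f: total=0, then count=0, then ((limit - limit) == min(base, step)) is true, then step=0, then (((count * total) == min(base, 8)) and ((-4 + -2) != (4 * -5))) is true, then total=0, then count=0, then returns 4 | g: total=0, then count=0, then ((limit - limit) == min(base, step)) is true, then step=0, then (not ((not ((count * total) == min(base, 8))) or (not ((-4 + -2) != (4 * -5))))) is true, then total=0, then count=0, then returns 4 — matching result 4.
Every one of the 108 inputs gives matching results.
verdict: equivalent


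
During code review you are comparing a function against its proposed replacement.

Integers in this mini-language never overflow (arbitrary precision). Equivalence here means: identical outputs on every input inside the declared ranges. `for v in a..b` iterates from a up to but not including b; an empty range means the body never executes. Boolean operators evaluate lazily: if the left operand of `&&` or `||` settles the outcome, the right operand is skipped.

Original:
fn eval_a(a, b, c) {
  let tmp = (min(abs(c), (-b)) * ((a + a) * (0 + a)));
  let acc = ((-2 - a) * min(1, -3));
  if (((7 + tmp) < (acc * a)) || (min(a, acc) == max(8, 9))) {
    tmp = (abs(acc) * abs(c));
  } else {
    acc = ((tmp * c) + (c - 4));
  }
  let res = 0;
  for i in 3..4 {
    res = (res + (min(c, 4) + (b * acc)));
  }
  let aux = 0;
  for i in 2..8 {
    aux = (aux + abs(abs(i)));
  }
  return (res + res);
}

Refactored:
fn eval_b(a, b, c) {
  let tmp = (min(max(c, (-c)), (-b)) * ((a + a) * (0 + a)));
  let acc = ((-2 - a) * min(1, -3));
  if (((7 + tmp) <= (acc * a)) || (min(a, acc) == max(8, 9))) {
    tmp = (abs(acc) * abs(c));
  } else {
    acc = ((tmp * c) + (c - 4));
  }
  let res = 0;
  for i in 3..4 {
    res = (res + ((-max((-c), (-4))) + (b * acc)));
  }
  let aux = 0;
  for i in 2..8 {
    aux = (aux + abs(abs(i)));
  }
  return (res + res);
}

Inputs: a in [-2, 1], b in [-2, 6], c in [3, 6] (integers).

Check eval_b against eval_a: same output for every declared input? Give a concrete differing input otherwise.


Run the pair on a=-1, b=5, c=3.
eval_a: tmp=-10, then acc=3, then (((7 + tmp) < (acc * a)) || (min(a, acc) == max(8, 9))) is false, then acc=-31, then res=0, then (i=3), then res=-152, then aux=0, then (i=2), then aux=2, then (i=3), then aux=5, then (i=4), then aux=9, then (i=5), then aux=14, then (i=6), then aux=20, then (i=7), then aux=27, then returns -304
eval_b: tmp=-10, then acc=3, then (((7 + tmp) <= (acc * a)) || (min(a, acc) == max(8, 9))) is true, then tmp=9, then res=0, then (i=3), then res=18, then aux=0, then (i=2), then aux=2, then (i=3), then aux=5, then (i=4), then aux=9, then (i=5), then aux=14, then (i=6), then aux=20, then (i=7), then aux=27, then returns 36
-304 != 36, so the rewrite changes behavior.
verdict: not equivalent; witness: a=-1, b=5, c=3


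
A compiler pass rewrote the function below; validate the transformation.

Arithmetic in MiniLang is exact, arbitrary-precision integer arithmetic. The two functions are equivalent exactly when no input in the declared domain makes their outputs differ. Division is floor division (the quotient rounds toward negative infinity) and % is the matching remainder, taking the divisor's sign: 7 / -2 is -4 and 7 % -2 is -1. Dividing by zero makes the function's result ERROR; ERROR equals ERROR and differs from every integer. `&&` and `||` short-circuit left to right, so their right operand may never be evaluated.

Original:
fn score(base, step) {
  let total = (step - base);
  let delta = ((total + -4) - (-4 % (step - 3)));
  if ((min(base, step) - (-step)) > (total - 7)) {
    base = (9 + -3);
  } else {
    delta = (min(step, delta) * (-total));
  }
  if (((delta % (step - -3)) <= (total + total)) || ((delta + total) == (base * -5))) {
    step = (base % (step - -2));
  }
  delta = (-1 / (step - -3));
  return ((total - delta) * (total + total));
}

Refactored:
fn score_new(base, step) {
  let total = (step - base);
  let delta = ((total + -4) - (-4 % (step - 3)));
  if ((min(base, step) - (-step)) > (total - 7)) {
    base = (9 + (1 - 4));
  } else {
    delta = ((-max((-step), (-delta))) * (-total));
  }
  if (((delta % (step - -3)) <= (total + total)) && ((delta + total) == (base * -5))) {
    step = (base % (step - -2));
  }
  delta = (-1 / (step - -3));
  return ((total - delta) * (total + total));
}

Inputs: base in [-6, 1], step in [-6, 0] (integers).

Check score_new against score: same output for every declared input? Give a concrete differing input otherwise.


Run the pair on base=-6, step=-5.
score: total becomes 1; next delta becomes 1; next ((min(base, step) - (-step)) > (total - 7)) evaluates to false; next delta becomes 5; next (((delta % (step - -3)) <= (total + total)) || ((delta + total) == (base * -5))) evaluates to true; next step becomes 0; next delta becomes -1; next final value 4
score_new: total becomes 1; next delta becomes 1; next ((min(base, step) - (-step)) > (total - 7)) evaluates to false; next delta becomes 5; next (((delta % (step - -3)) <= (total + total)) && ((delta + total) == (base * -5))) evaluates to false; next delta becomes 0; next final value 2
4 != 2, so the rewrite changes behavior.
verdict: not equivalent; witness: base=-6, step=-5


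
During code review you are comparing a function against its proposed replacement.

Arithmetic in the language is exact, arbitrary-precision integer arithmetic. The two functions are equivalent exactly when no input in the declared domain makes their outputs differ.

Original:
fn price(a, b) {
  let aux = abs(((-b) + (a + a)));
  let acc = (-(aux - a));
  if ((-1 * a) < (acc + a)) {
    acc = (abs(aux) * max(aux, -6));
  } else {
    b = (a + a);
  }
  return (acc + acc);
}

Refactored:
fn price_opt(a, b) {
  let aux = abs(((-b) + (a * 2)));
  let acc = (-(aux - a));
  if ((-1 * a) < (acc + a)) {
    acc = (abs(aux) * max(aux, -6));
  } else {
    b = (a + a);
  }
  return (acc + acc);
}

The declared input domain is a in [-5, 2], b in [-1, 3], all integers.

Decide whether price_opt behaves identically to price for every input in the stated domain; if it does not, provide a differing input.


This is a faithful refactor — arithmetic usage differs; and constant usage differs, but the computed results match everywhere.
Spot check at a=0, b=-1 — price: aux = 1; acc = -1; ((-1 * a) < (acc + a)) -> false; b = 0; return -2. price_opt: aux = 1; acc = -1; ((-1 * a) < (acc + a)) -> false; b = 0; return -2. Both give -2.
An exhaustive pass over the 40 declared inputs shows identical outputs.
verdict: equivalent


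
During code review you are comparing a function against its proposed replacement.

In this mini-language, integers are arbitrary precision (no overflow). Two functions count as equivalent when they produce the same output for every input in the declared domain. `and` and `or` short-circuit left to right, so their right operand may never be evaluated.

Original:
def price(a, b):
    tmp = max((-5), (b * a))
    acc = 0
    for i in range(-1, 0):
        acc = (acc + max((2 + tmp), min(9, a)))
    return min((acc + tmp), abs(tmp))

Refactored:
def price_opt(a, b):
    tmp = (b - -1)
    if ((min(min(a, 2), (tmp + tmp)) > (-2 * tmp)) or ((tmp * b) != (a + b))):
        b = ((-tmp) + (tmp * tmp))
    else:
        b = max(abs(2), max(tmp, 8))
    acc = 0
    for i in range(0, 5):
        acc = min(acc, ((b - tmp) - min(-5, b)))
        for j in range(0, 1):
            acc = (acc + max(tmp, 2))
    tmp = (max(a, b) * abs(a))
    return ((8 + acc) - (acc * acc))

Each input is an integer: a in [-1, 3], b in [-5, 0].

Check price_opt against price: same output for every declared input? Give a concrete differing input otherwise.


Input a=-1, b=-5: 5 from price versus -82 from price_opt.
verdict: not equivalent; witness: a=-1, b=-5


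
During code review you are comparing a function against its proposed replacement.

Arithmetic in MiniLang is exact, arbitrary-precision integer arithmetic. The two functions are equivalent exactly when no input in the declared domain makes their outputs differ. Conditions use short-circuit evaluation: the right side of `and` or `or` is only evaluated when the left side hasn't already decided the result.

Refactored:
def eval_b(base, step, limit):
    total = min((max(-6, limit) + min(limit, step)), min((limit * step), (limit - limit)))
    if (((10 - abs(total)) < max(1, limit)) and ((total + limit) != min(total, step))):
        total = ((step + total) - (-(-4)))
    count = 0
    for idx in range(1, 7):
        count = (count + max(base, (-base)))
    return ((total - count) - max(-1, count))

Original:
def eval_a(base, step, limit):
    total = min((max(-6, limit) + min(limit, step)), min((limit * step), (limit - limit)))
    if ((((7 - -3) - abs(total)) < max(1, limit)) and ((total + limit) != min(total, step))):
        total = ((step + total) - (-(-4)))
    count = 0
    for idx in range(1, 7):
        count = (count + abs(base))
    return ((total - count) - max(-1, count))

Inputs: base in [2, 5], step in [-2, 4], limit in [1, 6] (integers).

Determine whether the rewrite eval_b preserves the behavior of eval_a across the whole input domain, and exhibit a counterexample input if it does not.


This is a faithful refactor — arithmetic usage differs; min/max/abs usage differs; constant usage differs, but the computed results match everywhere.
One worked example (base=2, step=3, limit=1) — eval_a: total := 0 | ((((7 - -3) - abs(total)) < max(1, limit)) and ((total + limit) != min(total, step))): false | count := 0 | iter idx=1: | count := 2 | iter idx=2: | count := 4 | iter idx=3: | count := 6 | iter idx=4: | count := 8 | iter idx=5: | count := 10 | iter idx=6: | count := 12 | result -24; eval_b: total := 0 | (((10 - abs(total)) < max(1, limit)) and ((total + limit) != min(total, step))): false | count := 0 | iter idx=1: | count := 2 | iter idx=2: | count := 4 | iter idx=3: | count := 6 | iter idx=4: | count := 8 | iter idx=5: | count := 10 | iter idx=6: | count := 12 | result -24; agreement on -24.
Sweeping the whole domain (168 inputs) finds no disagreement.
verdict: equivalent


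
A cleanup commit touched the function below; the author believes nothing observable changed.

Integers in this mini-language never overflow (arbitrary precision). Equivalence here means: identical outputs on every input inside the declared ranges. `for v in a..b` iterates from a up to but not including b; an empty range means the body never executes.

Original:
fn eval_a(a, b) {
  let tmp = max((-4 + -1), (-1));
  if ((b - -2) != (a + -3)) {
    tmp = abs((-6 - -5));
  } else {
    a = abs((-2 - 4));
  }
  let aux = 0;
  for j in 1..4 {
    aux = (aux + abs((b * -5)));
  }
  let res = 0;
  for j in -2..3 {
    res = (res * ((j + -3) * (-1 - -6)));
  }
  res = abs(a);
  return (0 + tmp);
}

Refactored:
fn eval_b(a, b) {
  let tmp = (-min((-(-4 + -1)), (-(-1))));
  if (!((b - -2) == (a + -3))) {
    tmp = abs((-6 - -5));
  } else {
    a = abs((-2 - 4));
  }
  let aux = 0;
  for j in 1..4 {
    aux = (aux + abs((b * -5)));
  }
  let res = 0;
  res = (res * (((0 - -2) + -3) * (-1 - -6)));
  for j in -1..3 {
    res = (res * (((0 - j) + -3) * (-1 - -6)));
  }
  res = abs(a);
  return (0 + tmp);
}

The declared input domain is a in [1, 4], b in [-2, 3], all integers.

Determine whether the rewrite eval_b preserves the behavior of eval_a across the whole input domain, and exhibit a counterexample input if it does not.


The two versions differ — the changes include arithmetic usage differs; boolean connective usage differs; comparison usage differs; loop structure differs; statement counts differ; constant usage differs; min/max/abs usage differs.
As a probe, take a=2, b=1: eval_a runs tmp=-1, then ((b - -2) != (a + -3)) is true, then tmp=1, then aux=0, then (j=1), then aux=5, then (j=2), then aux=10, then (j=3), then aux=15, then res=0, then (j=-2), then res=0, then (j=-1), then res=0, then (j=0), then res=0, then (j=1), then res=0, then (j=2), then res=0, then res=2, then returns 1; eval_b runs tmp=-1, then (!((b - -2) == (a + -3))) is true, then tmp=1, then aux=0, then (j=1), then aux=5, then (j=2), then aux=10, then (j=3), then aux=15, then res=0, then res=0, then (j=-1), then res=0, then (j=0), then res=0, then (j=1), then res=0, then (j=2), then res=0, then res=2, then returns 1; both end at 1.
Across all 24 domain points the two functions coincide.
verdict: equivalent
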